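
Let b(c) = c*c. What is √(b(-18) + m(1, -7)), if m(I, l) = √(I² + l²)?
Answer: √(324 + 5*√2) ≈ 18.195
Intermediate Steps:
b(c) = c²
√(b(-18) + m(1, -7)) = √((-18)² + √(1² + (-7)²)) = √(324 + √(1 + 49)) = √(324 + √50) = √(324 + 5*√2)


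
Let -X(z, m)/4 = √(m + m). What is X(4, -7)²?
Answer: -224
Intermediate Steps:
X(z, m) = -4*√2*√m (X(z, m) = -4*√(m + m) = -4*√2*√m)
X(4, -7)² = (-4*√2*√(-7))² = (-4*√2*I*√7)² = (-4*I*√14)² = -224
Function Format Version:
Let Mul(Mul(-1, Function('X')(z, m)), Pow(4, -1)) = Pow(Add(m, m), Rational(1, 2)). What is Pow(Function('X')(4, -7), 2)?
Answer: -224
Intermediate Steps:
Function('X')(z, m) = Mul(-4, Pow(2, Rational(1, 2)), Pow(m, Rational(1, 2))) (Function('X')(z, m) = Mul(-4, Pow(Add(m, m), Rational(1, 2))) = Mul(-4, Pow(Mul(2, m), Rational(1, 2))) = Mul(-4, Mul(Pow(2, Rational(1, 2)), Pow(m, Rational(1, 2)))) = Mul(-4, Pow(2, Rational(1, 2)), Pow(m, Rational(1, 2))))
Pow(Function('X')(4, -7), 2) = Pow(Mul(-4, Pow(2, Rational(1, 2)), Pow(-7, Rational(1, 2))), 2) = Pow(Mul(-4, Pow(2, Rational(1, 2)), Mul(I, Pow(7, Rational(1, 2)))), 2) = Pow(Mul(-4, I, Pow(14, Rational(1, 2))), 2) = -224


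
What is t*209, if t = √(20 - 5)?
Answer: 209*√15 ≈ 809.45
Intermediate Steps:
t = √15 ≈ 3.8730
t*209 = √15*209 = 209*√15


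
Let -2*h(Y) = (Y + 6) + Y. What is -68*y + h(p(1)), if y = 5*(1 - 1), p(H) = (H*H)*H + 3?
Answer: -7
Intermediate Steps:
p(H) = 3 + H**3 (p(H) = H**2*H + 3 = H**3 + 3 = 3 + H**3)
h(Y) = -3 - Y (h(Y) = -((Y + 6) + Y)/2 = -((6 + Y) + Y)/2 = -(6 + 2*Y)/2 = -3 - Y)
y = 0 (y = 5*0 = 0)
-68*y + h(p(1)) = -68*0 + (-3 - (3 + 1**3)) = 0 + (-3 - (3 + 1)) = 0 + (-3 - 1*4) = 0 + (-3 - 4) = 0 - 7 = -7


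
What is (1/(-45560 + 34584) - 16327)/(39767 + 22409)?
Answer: -179205153/682443776 ≈ -0.26259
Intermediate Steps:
(1/(-45560 + 34584) - 16327)/(39767 + 22409) = (1/(-10976) - 16327)/62176 = (-1/10976 - 16327)*(1/62176) = -179205153/10976*1/62176 = -179205153/682443776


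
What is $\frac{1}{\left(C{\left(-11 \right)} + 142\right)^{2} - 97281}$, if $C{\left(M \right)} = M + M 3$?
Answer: $- \frac{1}{87677} \approx -1.1406 \cdot 10^{-5}$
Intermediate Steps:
$C{\left(M \right)} = 4 M$ ($C{\left(M \right)} = M + 3 M = 4 M$)
$\frac{1}{\left(C{\left(-11 \right)} + 142\right)^{2} - 97281} = \frac{1}{\left(4 \left(-11\right) + 142\right)^{2} - 97281} = \frac{1}{\left(-44 + 142\right)^{2} - 97281} = \frac{1}{98^{2} - 97281} = \frac{1}{9604 - 97281} = \frac{1}{-87677} = - \frac{1}{87677}$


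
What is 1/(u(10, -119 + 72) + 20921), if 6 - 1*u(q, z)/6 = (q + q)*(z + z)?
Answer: 1/32237 ≈ 3.1020e-5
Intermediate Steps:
u(q, z) = 36 - 24*q*z (u(q, z) = 36 - 6*(q + q)*(z + z) = 36 - 6*2*q*2*z = 36 - 24*q*z)
1/(u(10, -119 + 72) + 20921) = 1/((36 - 24*10*(-119 + 72)) + 20921) = 1/((36 - 24*10*(-47)) + 20921) = 1/((36 + 11280) + 20921) = 1/(11316 + 20921) = 1/32237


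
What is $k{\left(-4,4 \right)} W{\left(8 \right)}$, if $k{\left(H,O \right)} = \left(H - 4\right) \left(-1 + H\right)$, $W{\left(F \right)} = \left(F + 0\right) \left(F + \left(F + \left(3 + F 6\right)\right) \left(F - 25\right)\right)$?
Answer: $-318400$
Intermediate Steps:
$W{\left(F \right)} = F \left(F + \left(-25 + F\right) \left(3 + 7 F\right)\right)$ ($W{\left(F \right)} = F \left(F + \left(F + \left(3 + 6 F\right)\right) \left(-25 + F\right)\right) = F \left(F + \left(3 + 7 F\right) \left(-25 + F\right)\right) = F \left(F + \left(-25 + F\right) \left(3 + 7 F\right)\right)$)
$k{\left(H,O \right)} = \left(-1 + H\right) \left(-4 + H\right)$ ($k{\left(H,O \right)} = \left(-4 + H\right) \left(-1 + H\right) = \left(-1 + H\right) \left(-4 + H\right)$)
$k{\left(-4,4 \right)} W{\left(8 \right)} = \left(4 + \left(-4\right)^{2} - -20\right) 8 \left(-75 - 1368 + 7 \cdot 8^{2}\right) = \left(4 + 16 + 20\right) 8 \left(-75 - 1368 + 7 \cdot 64\right) = 40 \cdot 8 \left(-75 - 1368 + 448\right) = 40 \cdot 8 \left(-995\right) = 40 \left(-7960\right) = -318400$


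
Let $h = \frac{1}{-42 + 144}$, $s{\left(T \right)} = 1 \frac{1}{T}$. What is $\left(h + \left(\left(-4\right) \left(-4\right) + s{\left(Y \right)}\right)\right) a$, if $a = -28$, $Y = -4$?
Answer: $- \frac{22505}{51} \approx -441.27$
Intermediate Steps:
$s{\left(T \right)} = \frac{1}{T}$
$h = \frac{1}{102} \approx 0.0098039$
$\left(h + \left(\left(-4\right) \left(-4\right) + s{\left(Y \right)}\right)\right) a = \left(\frac{1}{102} + \left(\left(-4\right) \left(-4\right) + \frac{1}{-4}\right)\right) \left(-28\right) = \left(\frac{1}{102} + \left(16 - \frac{1}{4}\right)\right) \left(-28\right) = \left(\frac{1}{102} + \frac{63}{4}\right) \left(-28\right) = \frac{3215}{204} \left(-28\right) = - \frac{22505}{51}$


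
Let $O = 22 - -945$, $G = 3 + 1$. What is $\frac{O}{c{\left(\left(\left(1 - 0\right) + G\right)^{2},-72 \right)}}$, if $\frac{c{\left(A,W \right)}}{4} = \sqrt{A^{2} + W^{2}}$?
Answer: $\frac{967 \sqrt{5809}}{23236} \approx 3.1719$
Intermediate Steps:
$G = 4$
$c{\left(A,W \right)} = 4 \sqrt{A^{2} + W^{2}}$
$O = 967$ ($O = 22 + 945 = 967$)
$\frac{O}{c{\left(\left(\left(1 - 0\right) + G\right)^{2},-72 \right)}} = \frac{967}{4 \sqrt{\left(\left(\left(1 - 0\right) + 4\right)^{2}\right)^{2} + \left(-72\right)^{2}}} = \frac{967}{4 \sqrt{\left(\left(\left(1 + 0\right) + 4\right)^{2}\right)^{2} + 5184}} = \frac{967}{4 \sqrt{\left(\left(1 + 4\right)^{2}\right)^{2} + 5184}} = \frac{967}{4 \sqrt{\left(5^{2}\right)^{2} + 5184}} = \frac{967}{4 \sqrt{25^{2} + 5184}} = \frac{967}{4 \sqrt{625 + 5184}} = \frac{967}{4 \sqrt{5809}} = 967 \frac{\sqrt{5809}}{23236} = \frac{967 \sqrt{5809}}{23236}$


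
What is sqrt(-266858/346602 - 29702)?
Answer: I*sqrt(892070316902031)/173301 ≈ 172.34*I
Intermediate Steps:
sqrt(-266858/346602 - 29702) = sqrt(-266858*1/346602 - 29702) = sqrt(-133429/173301 - 29702) = sqrt(-5147519731/173301) = I*sqrt(892070316902031)/173301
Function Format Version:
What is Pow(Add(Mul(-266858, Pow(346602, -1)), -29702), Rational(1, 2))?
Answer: Mul(Rational(1, 173301), I, Pow(892070316902031, Rational(1, 2))) ≈ Mul(172.34, I)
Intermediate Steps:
Pow(Add(Mul(-266858, Pow(346602, -1)), -29702), Rational(1, 2)) = Pow(Add(Mul(-266858, Rational(1, 346602)), -29702), Rational(1, 2)) = Pow(Add(Rational(-133429, 173301), -29702), Rational(1, 2)) = Pow(Rational(-5147519731, 173301), Rational(1, 2)) = Mul(Rational(1, 173301), I, Pow(892070316902031, Rational(1, 2)))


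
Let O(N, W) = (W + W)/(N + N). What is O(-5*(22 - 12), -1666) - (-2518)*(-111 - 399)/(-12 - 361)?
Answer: 32415209/9325 ≈ 3476.2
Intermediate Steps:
O(N, W) = W/N (O(N, W) = (2*W)/((2*N)) = (2*W)*(1/(2*N)) = W/N)
O(-5*(22 - 12), -1666) - (-2518)*(-111 - 399)/(-12 - 361) = -1666*(-1/(5*(22 - 12))) - (-2518)*(-111 - 399)/(-12 - 361) = -1666/((-5*10)) - (-2518)*(-510/(-373)) = -1666/(-50) - (-2518)*(-510*(-1/373)) = -1666*(-1/50) - (-2518)*510/373 = 833/25 - 1*(-1284180/373) = 833/25 + 1284180/373 = 32415209/9325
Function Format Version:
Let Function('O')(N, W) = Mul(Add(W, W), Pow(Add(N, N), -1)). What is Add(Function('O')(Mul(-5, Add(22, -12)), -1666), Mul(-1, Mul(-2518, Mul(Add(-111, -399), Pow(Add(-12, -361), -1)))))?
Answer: Rational(32415209, 9325) ≈ 3476.2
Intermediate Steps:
Function('O')(N, W) = Mul(W, Pow(N, -1)) (Function('O')(N, W) = Mul(Mul(2, W), Pow(Mul(2, N), -1)) = Mul(Mul(2, W), Mul(Rational(1, 2), Pow(N, -1))) = Mul(W, Pow(N, -1)))
Add(Function('O')(Mul(-5, Add(22, -12)), -1666), Mul(-1, Mul(-2518, Mul(Add(-111, -399), Pow(Add(-12, -361), -1))))) = Add(Mul(-1666, Pow(Mul(-5, Add(22, -12)), -1)), Mul(-1, Mul(-2518, Mul(Add(-111, -399), Pow(Add(-12, -361), -1))))) = Add(Mul(-1666, Pow(Mul(-5, 10), -1)), Mul(-1, Mul(-2518, Mul(-510, Pow(-373, -1))))) = Add(Mul(-1666, Pow(-50, -1)), Mul(-1, Mul(-2518, Mul(-510, Rational(-1, 373))))) = Add(Mul(-1666, Rational(-1, 50)), Mul(-1, Mul(-2518, Rational(510, 373)))) = Add(Rational(833, 25), Mul(-1, Rational(-1284180, 373))) = Add(Rational(833, 25), Rational(1284180, 373)) = Rational(32415209, 9325)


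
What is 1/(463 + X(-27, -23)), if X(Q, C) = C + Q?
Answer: 1/413 ≈ 0.0024213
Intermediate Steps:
1/(463 + X(-27, -23)) = 1/(463 + (-23 - 27)) = 1/(463 - 50) = 1/413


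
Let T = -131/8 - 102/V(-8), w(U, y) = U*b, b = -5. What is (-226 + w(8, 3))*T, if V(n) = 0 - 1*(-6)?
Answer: 35511/4 ≈ 8877.8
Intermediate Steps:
V(n) = 6 (V(n) = 0 + 6 = 6)
w(U, y) = -5*U (w(U, y) = U*(-5) = -5*U)
T = -267/8 (T = -131/8 - 102/6 = -131*⅛ - 102*⅙ = -131/8 - 17 = -267/8 ≈ -33.375)
(-226 + w(8, 3))*T = (-226 - 5*8)*(-267/8) = (-226 - 40)*(-267/8) = -266*(-267/8) = 35511/4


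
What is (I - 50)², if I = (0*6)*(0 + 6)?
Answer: 2500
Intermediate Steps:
I = 0 (I = 0*6 = 0)
(I - 50)² = (0 - 50)² = (-50)² = 2500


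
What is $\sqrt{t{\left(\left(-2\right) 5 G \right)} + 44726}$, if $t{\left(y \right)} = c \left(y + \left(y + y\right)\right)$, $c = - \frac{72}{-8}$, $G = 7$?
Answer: $2 \sqrt{10709} \approx 206.97$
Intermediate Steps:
$c = 9$ ($c = \left(-72\right) \left(- \frac{1}{8}\right) = 9$)
$t{\left(y \right)} = 27 y$ ($t{\left(y \right)} = 9 \left(y + \left(y + y\right)\right) = 9 \left(y + 2 y\right) = 9 \cdot 3 y = 27 y$)
$\sqrt{t{\left(\left(-2\right) 5 G \right)} + 44726} = \sqrt{27 \left(-2\right) 5 \cdot 7 + 44726} = \sqrt{27 \left(\left(-10\right) 7\right) + 44726} = \sqrt{27 \left(-70\right) + 44726} = \sqrt{-1890 + 44726} = \sqrt{42836} = 2 \sqrt{10709}$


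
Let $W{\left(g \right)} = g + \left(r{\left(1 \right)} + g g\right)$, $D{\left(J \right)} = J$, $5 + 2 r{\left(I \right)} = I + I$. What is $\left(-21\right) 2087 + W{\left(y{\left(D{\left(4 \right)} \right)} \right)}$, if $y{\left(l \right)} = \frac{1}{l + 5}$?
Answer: $- \frac{7100197}{162} \approx -43828.0$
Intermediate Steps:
$r{\left(I \right)} = - \frac{5}{2} + I$ ($r{\left(I \right)} = - \frac{5}{2} + \frac{I + I}{2} = - \frac{5}{2} + \frac{2 I}{2} = - \frac{5}{2} + I$)
$y{\left(l \right)} = \frac{1}{5 + l}$
$W{\left(g \right)} = - \frac{3}{2} + g + g^{2}$ ($W{\left(g \right)} = g + \left(\left(- \frac{5}{2} + 1\right) + g g\right) = g + \left(- \frac{3}{2} + g^{2}\right) = - \frac{3}{2} + g + g^{2}$)
$\left(-21\right) 2087 + W{\left(y{\left(D{\left(4 \right)} \right)} \right)} = \left(-21\right) 2087 + \left(- \frac{3}{2} + \frac{1}{5 + 4} + \left(\frac{1}{5 + 4}\right)^{2}\right) = -43827 + \left(- \frac{3}{2} + \frac{1}{9} + \left(\frac{1}{9}\right)^{2}\right) = -43827 + \left(- \frac{3}{2} + \frac{1}{9} + \frac{1}{81}\right) = -43827 - \frac{223}{162} = - \frac{7100197}{162}$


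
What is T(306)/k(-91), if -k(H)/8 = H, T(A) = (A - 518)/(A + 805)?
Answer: -53/202202 ≈ -0.00026211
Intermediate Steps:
T(A) = (-518 + A)/(805 + A)
k(H) = -8*H
T(306)/k(-91) = ((-518 + 306)/(805 + 306))/((-8*(-91))) = (-212/1111)/728 = ((1/1111)*(-212))*(1/728) = -212/1111*1/728 = -53/202202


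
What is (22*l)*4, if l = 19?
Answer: 1672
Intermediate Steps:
(22*l)*4 = (22*19)*4 = 418*4 = 1672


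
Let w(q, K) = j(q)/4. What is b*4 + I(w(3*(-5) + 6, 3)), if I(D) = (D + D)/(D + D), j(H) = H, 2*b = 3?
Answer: 7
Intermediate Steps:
b = 3/2 (b = (1/2)*3 = 3/2 ≈ 1.5000)
w(q, K) = q/4
I(D) = 1 (I(D) = (2*D)/((2*D)) = (2*D)*(1/(2*D)) = 1)
b*4 + I(w(3*(-5) + 6, 3)) = (3/2)*4 + 1 = 6 + 1 = 7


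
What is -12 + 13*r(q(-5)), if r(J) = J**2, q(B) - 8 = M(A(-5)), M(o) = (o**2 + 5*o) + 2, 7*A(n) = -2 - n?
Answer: 4713796/2401 ≈ 1963.3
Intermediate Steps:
A(n) = -2/7 - n/7 (A(n) = (-2 - n)/7 = -2/7 - n/7)
M(o) = 2 + o**2 + 5*o
q(B) = 604/49 (q(B) = 8 + (2 + (-2/7 - 1/7*(-5))**2 + 5*(-2/7 - 1/7*(-5))) = 8 + (2 + (-2/7 + 5/7)**2 + 5*(-2/7 + 5/7)) = 8 + (2 + (3/7)**2 + 5*(3/7)) = 8 + (2 + 9/49 + 15/7) = 8 + 212/49 = 604/49)
-12 + 13*r(q(-5)) = -12 + 13*(604/49)**2 = -12 + 13*(364816/2401) = -12 + 4742608/2401 = 4713796/2401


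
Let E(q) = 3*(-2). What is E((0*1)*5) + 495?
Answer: 489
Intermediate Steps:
E(q) = -6
E((0*1)*5) + 495 = -6 + 495 = 489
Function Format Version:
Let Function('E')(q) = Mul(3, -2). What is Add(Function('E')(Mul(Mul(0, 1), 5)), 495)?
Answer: 489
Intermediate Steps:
Function('E')(q) = -6
Add(Function('E')(Mul(Mul(0, 1), 5)), 495) = Add(-6, 495) = 489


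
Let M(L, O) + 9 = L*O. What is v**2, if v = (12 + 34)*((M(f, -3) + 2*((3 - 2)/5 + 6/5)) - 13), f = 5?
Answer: 61873956/25 ≈ 2.4750e+6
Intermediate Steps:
M(L, O) = -9 + L*O
v = -7866/5 (v = (12 + 34)*(((-9 + 5*(-3)) + 2*((3 - 2)/5 + 6/5)) - 13) = 46*(((-9 - 15) + 2*(1*(1/5) + 6*(1/5))) - 13) = 46*((-24 + 2*(1/5 + 6/5)) - 13) = 46*((-24 + 2*(7/5)) - 13) = 46*((-24 + 14/5) - 13) = 46*(-106/5 - 13) = 46*(-171/5) = -7866/5 ≈ -1573.2)
v**2 = (-7866/5)**2 = 61873956/25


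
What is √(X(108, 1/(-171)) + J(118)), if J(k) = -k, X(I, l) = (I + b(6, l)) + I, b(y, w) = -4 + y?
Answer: 10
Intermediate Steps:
X(I, l) = 2 + 2*I (X(I, l) = (I + (-4 + 6)) + I = (I + 2) + I = (2 + I) + I = 2 + 2*I)
√(X(108, 1/(-171)) + J(118)) = √((2 + 2*108) - 1*118) = √((2 + 216) - 118) = √(218 - 118) = √100 = 10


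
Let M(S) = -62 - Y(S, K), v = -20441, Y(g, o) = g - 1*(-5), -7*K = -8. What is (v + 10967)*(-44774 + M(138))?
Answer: 426131046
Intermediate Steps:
K = 8/7 (K = -1/7*(-8) = 8/7 ≈ 1.1429)
Y(g, o) = 5 + g (Y(g, o) = g + 5 = 5 + g)
M(S) = -67 - S (M(S) = -62 - (5 + S) = -62 + (-5 - S) = -67 - S)
(v + 10967)*(-44774 + M(138)) = (-20441 + 10967)*(-44774 + (-67 - 1*138)) = -9474*(-44774 + (-67 - 138)) = -9474*(-44774 - 205) = -9474*(-44979) = 426131046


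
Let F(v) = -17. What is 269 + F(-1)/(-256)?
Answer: 68881/256 ≈ 269.07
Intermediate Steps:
269 + F(-1)/(-256) = 269 - 17/(-256) = 269 - 1/256*(-17) = 269 + 17/256 = 68881/256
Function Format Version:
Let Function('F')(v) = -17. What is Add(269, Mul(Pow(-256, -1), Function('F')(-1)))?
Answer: Rational(68881, 256) ≈ 269.07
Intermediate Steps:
Add(269, Mul(Pow(-256, -1), Function('F')(-1))) = Add(269, Mul(Pow(-256, -1), -17)) = Add(269, Mul(Rational(-1, 256), -17)) = Add(269, Rational(17, 256)) = Rational(68881, 256)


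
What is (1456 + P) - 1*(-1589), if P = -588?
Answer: 2457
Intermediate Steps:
(1456 + P) - 1*(-1589) = (1456 - 588) - 1*(-1589) = 868 + 1589 = 2457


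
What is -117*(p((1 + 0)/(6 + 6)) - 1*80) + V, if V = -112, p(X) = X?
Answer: 36953/4 ≈ 9238.3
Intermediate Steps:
-117*(p((1 + 0)/(6 + 6)) - 1*80) + V = -117*((1 + 0)/(6 + 6) - 1*80) - 112 = -117*(1/12 - 80) - 112 = -117*(-959/12) - 112 = 37401/4 - 112 = 36953/4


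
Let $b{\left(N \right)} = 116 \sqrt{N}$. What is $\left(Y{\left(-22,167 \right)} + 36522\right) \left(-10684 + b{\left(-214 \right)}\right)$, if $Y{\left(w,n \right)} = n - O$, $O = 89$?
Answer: $-391034400 + 4245600 i \sqrt{214} \approx -3.9103 \cdot 10^{8} + 6.2108 \cdot 10^{7} i$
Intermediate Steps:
$Y{\left(w,n \right)} = -89 + n$ ($Y{\left(w,n \right)} = n - 89 = -89 + n$)
$\left(Y{\left(-22,167 \right)} + 36522\right) \left(-10684 + b{\left(-214 \right)}\right) = \left(\left(-89 + 167\right) + 36522\right) \left(-10684 + 116 \sqrt{-214}\right) = \left(78 + 36522\right) \left(-10684 + 116 i \sqrt{214}\right) = 36600 \left(-10684 + 116 i \sqrt{214}\right) = -391034400 + 4245600 i \sqrt{214}$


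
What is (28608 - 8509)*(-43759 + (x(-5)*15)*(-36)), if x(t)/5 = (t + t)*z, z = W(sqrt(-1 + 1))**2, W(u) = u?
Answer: -879512141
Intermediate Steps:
z = 0 (z = (sqrt(-1 + 1))**2 = (sqrt(0))**2 = 0**2 = 0)
x(t) = 0 (x(t) = 5*((t + t)*0) = 5*((2*t)*0) = 5*0 = 0)
(28608 - 8509)*(-43759 + (x(-5)*15)*(-36)) = (28608 - 8509)*(-43759 + (0*15)*(-36)) = 20099*(-43759 + 0*(-36)) = 20099*(-43759 + 0) = 20099*(-43759) = -879512141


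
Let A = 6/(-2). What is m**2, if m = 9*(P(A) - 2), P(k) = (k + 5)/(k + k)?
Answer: 441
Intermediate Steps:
A = -3 (A = 6*(-1/2) = -3)
P(k) = (5 + k)/(2*k) (P(k) = (5 + k)/((2*k)) = (5 + k)*(1/(2*k)) = (5 + k)/(2*k))
m = -21 (m = 9*((1/2)*(5 - 3)/(-3) - 2) = 9*((1/2)*(-1/3)*2 - 2) = 9*(-1/3 - 2) = 9*(-7/3) = -21)
m**2 = (-21)**2 = 441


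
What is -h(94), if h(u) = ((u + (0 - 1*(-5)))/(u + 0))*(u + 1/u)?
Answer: -874863/8836 ≈ -99.011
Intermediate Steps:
h(u) = (5 + u)*(u + 1/u)/u (h(u) = ((u + (0 + 5))/u)*(u + 1/u) = ((u + 5)/u)*(u + 1/u) = ((5 + u)/u)*(u + 1/u) = (5 + u)*(u + 1/u)/u)
-h(94) = -(5 + 94 + 1/94 + 5/94²) = -(5 + 94 + 1/94 + 5*(1/8836)) = -(5 + 94 + 1/94 + 5/8836) = -1*874863/8836 = -874863/8836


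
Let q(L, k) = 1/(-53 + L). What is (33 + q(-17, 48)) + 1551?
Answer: 110879/70 ≈ 1584.0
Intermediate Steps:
(33 + q(-17, 48)) + 1551 = (33 + 1/(-53 - 17)) + 1551 = (33 + 1/(-70)) + 1551 = (33 - 1/70) + 1551 = 2309/70 + 1551 = 110879/70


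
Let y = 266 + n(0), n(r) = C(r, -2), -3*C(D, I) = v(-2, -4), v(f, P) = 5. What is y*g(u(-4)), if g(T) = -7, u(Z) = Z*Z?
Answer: -5551/3 ≈ -1850.3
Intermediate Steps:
u(Z) = Z**2
C(D, I) = -5/3 (C(D, I) = -1/3*5 = -5/3)
n(r) = -5/3
y = 793/3 (y = 266 - 5/3 = 793/3 ≈ 264.33)
y*g(u(-4)) = (793/3)*(-7) = -5551/3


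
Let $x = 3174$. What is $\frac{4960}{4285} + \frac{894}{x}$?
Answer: $\frac{652461}{453353} \approx 1.4392$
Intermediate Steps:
$\frac{4960}{4285} + \frac{894}{x} = \frac{4960}{4285} + \frac{894}{3174} = 4960 \cdot \frac{1}{4285} + 894 \cdot \frac{1}{3174} = \frac{992}{857} + \frac{149}{529} = \frac{652461}{453353}$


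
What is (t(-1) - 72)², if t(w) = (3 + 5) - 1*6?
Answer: 4900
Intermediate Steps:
t(w) = 2 (t(w) = 8 - 6 = 2)
(t(-1) - 72)² = (2 - 72)² = (-70)² = 4900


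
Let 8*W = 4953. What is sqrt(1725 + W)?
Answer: sqrt(37506)/4 ≈ 48.416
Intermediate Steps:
W = 4953/8 (W = (1/8)*4953 = 4953/8 ≈ 619.13)
sqrt(1725 + W) = sqrt(1725 + 4953/8) = sqrt(18753/8) = sqrt(37506)/4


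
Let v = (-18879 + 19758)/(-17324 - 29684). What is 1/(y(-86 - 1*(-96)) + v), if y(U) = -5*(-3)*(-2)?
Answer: -47008/1411119 ≈ -0.033313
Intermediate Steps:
y(U) = -30 (y(U) = 15*(-2) = -30)
v = -879/47008 (v = 879/(-47008) = 879*(-1/47008) = -879/47008 ≈ -0.018699)
1/(y(-86 - 1*(-96)) + v) = 1/(-30 - 879/47008) = 1/(-1411119/47008) = -47008/1411119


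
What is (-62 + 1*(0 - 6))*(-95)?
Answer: 6460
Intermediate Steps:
(-62 + 1*(0 - 6))*(-95) = (-62 + 1*(-6))*(-95) = (-62 - 6)*(-95) = -68*(-95) = 6460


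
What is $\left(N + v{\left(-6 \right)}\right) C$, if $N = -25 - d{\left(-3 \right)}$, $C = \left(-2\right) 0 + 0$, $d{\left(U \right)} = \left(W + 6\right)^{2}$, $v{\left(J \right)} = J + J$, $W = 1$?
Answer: $0$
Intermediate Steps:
$v{\left(J \right)} = 2 J$
$d{\left(U \right)} = 49$ ($d{\left(U \right)} = \left(1 + 6\right)^{2} = 7^{2} = 49$)
$C = 0$ ($C = 0 + 0 = 0$)
$N = -74$ ($N = -25 - 49 = -74$)
$\left(N + v{\left(-6 \right)}\right) C = \left(-74 + 2 \left(-6\right)\right) 0 = \left(-74 - 12\right) 0 = \left(-86\right) 0 = 0$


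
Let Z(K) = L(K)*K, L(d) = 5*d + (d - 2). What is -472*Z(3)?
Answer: -22656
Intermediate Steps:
L(d) = -2 + 6*d (L(d) = 5*d + (-2 + d) = -2 + 6*d)
Z(K) = K*(-2 + 6*K) (Z(K) = (-2 + 6*K)*K = K*(-2 + 6*K))
-472*Z(3) = -944*3*(-1 + 3*3) = -944*3*(-1 + 9) = -944*3*8 = -472*48 = -22656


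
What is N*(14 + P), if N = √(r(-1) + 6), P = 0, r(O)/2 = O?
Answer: 28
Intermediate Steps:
r(O) = 2*O
N = 2 (N = √(2*(-1) + 6) = √(-2 + 6) = √4 = 2)
N*(14 + P) = 2*(14 + 0) = 2*14 = 28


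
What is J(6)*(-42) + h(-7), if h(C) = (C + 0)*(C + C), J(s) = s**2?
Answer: -1414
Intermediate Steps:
h(C) = 2*C**2 (h(C) = C*(2*C) = 2*C**2)
J(6)*(-42) + h(-7) = 6**2*(-42) + 2*(-7)**2 = 36*(-42) + 2*49 = -1512 + 98 = -1414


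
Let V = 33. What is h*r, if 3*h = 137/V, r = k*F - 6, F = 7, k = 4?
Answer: 274/9 ≈ 30.444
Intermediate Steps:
r = 22 (r = 4*7 - 6 = 28 - 6 = 22)
h = 137/99 (h = (137/33)/3 = (137*(1/33))/3 = (⅓)*(137/33) = 137/99 ≈ 1.3838)
h*r = (137/99)*22 = 274/9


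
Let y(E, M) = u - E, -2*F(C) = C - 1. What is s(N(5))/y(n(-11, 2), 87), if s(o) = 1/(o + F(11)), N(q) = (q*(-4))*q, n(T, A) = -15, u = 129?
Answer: -1/15120 ≈ -6.6138e-5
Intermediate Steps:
F(C) = ½ - C/2 (F(C) = -(C - 1)/2 = -(-1 + C)/2 = ½ - C/2)
N(q) = -4*q² (N(q) = (-4*q)*q = -4*q²)
s(o) = 1/(-5 + o) (s(o) = 1/(o + (½ - ½*11)) = 1/(o + (½ - 11/2)) = 1/(o - 5) = 1/(-5 + o))
y(E, M) = 129 - E
s(N(5))/y(n(-11, 2), 87) = 1/((-5 - 4*5²)*(129 - 1*(-15))) = 1/((-5 - 4*25)*(129 + 15)) = 1/(-5 - 100*144) = (1/144)/(-105) = -1/105*1/144 = -1/15120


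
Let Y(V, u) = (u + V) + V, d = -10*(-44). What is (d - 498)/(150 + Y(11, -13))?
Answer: -58/159 ≈ -0.36478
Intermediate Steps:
d = 440
Y(V, u) = u + 2*V (Y(V, u) = (V + u) + V = u + 2*V)
(d - 498)/(150 + Y(11, -13)) = (440 - 498)/(150 + (-13 + 2*11)) = -58/(150 + (-13 + 22)) = -58/(150 + 9) = -58/159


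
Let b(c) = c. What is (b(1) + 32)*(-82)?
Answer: -2706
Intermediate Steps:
(b(1) + 32)*(-82) = (1 + 32)*(-82) = 33*(-82) = -2706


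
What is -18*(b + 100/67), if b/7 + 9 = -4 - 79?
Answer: 774864/67 ≈ 11565.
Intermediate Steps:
b = -644 (b = -63 + 7*(-4 - 79) = -63 + 7*(-83) = -63 - 581 = -644)
-18*(b + 100/67) = -18*(-644 + 100/67) = -18*(-43048/67) = 774864/67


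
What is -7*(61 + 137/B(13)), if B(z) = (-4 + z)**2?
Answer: -35546/81 ≈ -438.84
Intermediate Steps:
-7*(61 + 137/B(13)) = -7*(61 + 137/((-4 + 13)**2)) = -7*(61 + 137/(9**2)) = -7*(61 + 137/81) = -7*5078/81 = -35546/81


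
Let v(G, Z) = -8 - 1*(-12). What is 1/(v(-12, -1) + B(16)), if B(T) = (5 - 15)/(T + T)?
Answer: 16/59 ≈ 0.27119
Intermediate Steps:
B(T) = -5/T (B(T) = -10*1/(2*T) = -5/T)
v(G, Z) = 4 (v(G, Z) = -8 + 12 = 4)
1/(v(-12, -1) + B(16)) = 1/(4 - 5/16) = 1/(59/16) = 16/59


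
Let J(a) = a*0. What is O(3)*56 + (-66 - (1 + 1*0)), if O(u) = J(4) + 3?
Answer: 101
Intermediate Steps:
J(a) = 0
O(u) = 3 (O(u) = 0 + 3 = 3)
O(3)*56 + (-66 - (1 + 1*0)) = 3*56 + (-66 - (1 + 1*0)) = 168 + (-66 - (1 + 0)) = 168 + (-66 - 1*1) = 168 + (-66 - 1) = 168 - 67 = 101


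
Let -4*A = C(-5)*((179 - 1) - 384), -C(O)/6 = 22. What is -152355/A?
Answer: 50785/2266 ≈ 22.412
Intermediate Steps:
C(O) = -132 (C(O) = -6*22 = -132)
A = -6798 (A = -(-33)*((179 - 1) - 384) = -(-33)*(178 - 384) = -(-33)*(-206) = -¼*27192 = -6798)
-152355/A = -152355/(-6798) = -152355*(-1/6798) = 50785/2266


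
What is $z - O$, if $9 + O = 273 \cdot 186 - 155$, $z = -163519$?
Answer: $-214133$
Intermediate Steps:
$O = 50614$ ($O = -9 + \left(273 \cdot 186 - 155\right) = -9 + \left(50778 - 155\right) = -9 + 50623 = 50614$)
$z - O = -163519 - 50614 = -214133$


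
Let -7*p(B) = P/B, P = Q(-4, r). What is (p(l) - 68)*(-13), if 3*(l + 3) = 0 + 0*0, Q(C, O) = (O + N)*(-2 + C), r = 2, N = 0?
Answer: 6240/7 ≈ 891.43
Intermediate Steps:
Q(C, O) = O*(-2 + C) (Q(C, O) = (O + 0)*(-2 + C) = O*(-2 + C))
P = -12 (P = 2*(-2 - 4) = 2*(-6) = -12)
l = -3 (l = -3 + (0 + 0*0)/3 = -3 + (0 + 0)/3 = -3 + (⅓)*0 = -3 + 0 = -3)
p(B) = 12/(7*B) (p(B) = -(-12)/(7*B) = 12/(7*B))
(p(l) - 68)*(-13) = ((12/7)/(-3) - 68)*(-13) = ((12/7)*(-⅓) - 68)*(-13) = (-4/7 - 68)*(-13) = -480/7*(-13) = 6240/7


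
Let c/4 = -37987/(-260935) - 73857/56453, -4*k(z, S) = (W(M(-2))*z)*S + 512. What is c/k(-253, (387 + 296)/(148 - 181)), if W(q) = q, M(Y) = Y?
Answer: -411057508416/220089350075255 ≈ -0.0018677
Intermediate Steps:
k(z, S) = -128 + S*z/2 (k(z, S) = -((-2*z)*S + 512)/4 = -(-2*S*z + 512)/4 = -(512 - 2*S*z)/4 = -128 + S*z/2)
c = -68509584736/14730563555 (c = 4*(-37987/(-260935) - 73857/56453) = 4*(-37987*(-1/260935) - 73857*1/56453) = 4*(37987/260935 - 73857/56453) = 4*(-17127396184/14730563555) = -68509584736/14730563555 ≈ -4.6508)
c/k(-253, (387 + 296)/(148 - 181)) = -68509584736/(14730563555*(-128 + (½)*((387 + 296)/(148 - 181))*(-253))) = -68509584736/(14730563555*(-128 + (½)*(683/(-33))*(-253))) = -68509584736/(14730563555*(-128 + (½)*(683*(-1/33))*(-253))) = -68509584736/(14730563555*(-128 + (½)*(-683/33)*(-253))) = -68509584736/(14730563555*(-128 + 15709/6)) = -68509584736/(14730563555*14941/6) = -68509584736/14730563555*6/14941 = -411057508416/220089350075255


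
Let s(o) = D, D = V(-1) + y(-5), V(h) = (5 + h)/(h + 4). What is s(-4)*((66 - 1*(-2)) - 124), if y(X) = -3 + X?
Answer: 1120/3 ≈ 373.33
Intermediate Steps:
V(h) = (5 + h)/(4 + h)
D = -20/3 (D = (5 - 1)/(4 - 1) + (-3 - 5) = 4/3 - 8 = -20/3 ≈ -6.6667)
s(o) = -20/3
s(-4)*((66 - 1*(-2)) - 124) = -20*((66 - 1*(-2)) - 124)/3 = -20*((66 + 2) - 124)/3 = -20*(68 - 124)/3 = -20/3*(-56) = 1120/3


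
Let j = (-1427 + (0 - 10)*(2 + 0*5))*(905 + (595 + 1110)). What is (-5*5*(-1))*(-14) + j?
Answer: -3777020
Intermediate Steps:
j = -3776670 (j = (-1427 - 10*(2 + 0))*(905 + 1705) = (-1427 - 10*2)*2610 = (-1427 - 20)*2610 = -1447*2610 = -3776670)
(-5*5*(-1))*(-14) + j = (-5*5*(-1))*(-14) - 3776670 = -25*(-1)*(-14) - 3776670 = 25*(-14) - 3776670 = -350 - 3776670 = -3777020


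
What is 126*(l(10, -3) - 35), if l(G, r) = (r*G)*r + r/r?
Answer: 7056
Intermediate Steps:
l(G, r) = 1 + G*r² (l(G, r) = (G*r)*r + 1 = G*r² + 1 = 1 + G*r²)
126*(l(10, -3) - 35) = 126*((1 + 10*(-3)²) - 35) = 126*((1 + 10*9) - 35) = 126*((1 + 90) - 35) = 126*(91 - 35) = 126*56 = 7056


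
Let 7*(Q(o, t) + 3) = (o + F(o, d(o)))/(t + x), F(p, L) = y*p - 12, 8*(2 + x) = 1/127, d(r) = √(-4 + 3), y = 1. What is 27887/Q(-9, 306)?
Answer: -4019548519/434443 ≈ -9252.2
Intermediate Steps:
d(r) = I (d(r) = √(-1) = I)
x = -2031/1016 (x = -2 + (⅛)/127 = -2 + (⅛)*(1/127) = -2 + 1/1016 = -2031/1016 ≈ -1.9990)
F(p, L) = -12 + p (F(p, L) = 1*p - 12 = p - 12 = -12 + p)
Q(o, t) = -3 + (-12 + 2*o)/(7*(-2031/1016 + t)) (Q(o, t) = -3 + ((o + (-12 + o))/(t - 2031/1016))/7 = -3 + ((-12 + 2*o)/(-2031/1016 + t))/7 = -3 + (-12 + 2*o)/(7*(-2031/1016 + t)))
27887/Q(-9, 306) = 27887/(((30459 - 21336*306 + 2032*(-9))/(7*(-2031 + 1016*306)))) = 27887/(((30459 - 6528816 - 18288)/(7*(-2031 + 310896)))) = 27887/(((⅐)*(-6516645)/308865)) = 27887/(((⅐)*(1/308865)*(-6516645))) = 27887/(-434443/144137) = 27887*(-144137/434443) = -4019548519/434443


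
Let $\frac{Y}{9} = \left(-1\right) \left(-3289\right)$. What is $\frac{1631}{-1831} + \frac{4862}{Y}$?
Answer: $- \frac{275363}{379017} \approx -0.72652$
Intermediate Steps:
$Y = 29601$ ($Y = 9 \left(\left(-1\right) \left(-3289\right)\right) = 9 \cdot 3289 = 29601$)
$\frac{1631}{-1831} + \frac{4862}{Y} = \frac{1631}{-1831} + \frac{4862}{29601} = 1631 \left(- \frac{1}{1831}\right) + 4862 \cdot \frac{1}{29601} = - \frac{1631}{1831} + \frac{34}{207} = - \frac{275363}{379017}$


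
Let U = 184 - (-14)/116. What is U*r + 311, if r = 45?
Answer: 498593/58 ≈ 8596.4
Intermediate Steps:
U = 10679/58 (U = 184 - (-14)/116 = 184 - 1*(-7/58) = 184 + 7/58 = 10679/58 ≈ 184.12)
U*r + 311 = (10679/58)*45 + 311 = 480555/58 + 311 = 498593/58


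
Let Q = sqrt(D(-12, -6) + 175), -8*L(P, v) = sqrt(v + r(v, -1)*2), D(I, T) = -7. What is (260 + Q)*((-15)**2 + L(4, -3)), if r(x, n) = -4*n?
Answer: (130 + sqrt(42))*(1800 - sqrt(5))/4 ≈ 61340.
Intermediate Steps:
L(P, v) = -sqrt(8 + v)/8 (L(P, v) = -sqrt(v - 4*(-1)*2)/8 = -sqrt(v + 4*2)/8 = -sqrt(v + 8)/8 = -sqrt(8 + v)/8)
Q = 2*sqrt(42) (Q = sqrt(-7 + 175) = sqrt(168) = 2*sqrt(42) ≈ 12.961)
(260 + Q)*((-15)**2 + L(4, -3)) = (260 + 2*sqrt(42))*((-15)**2 - sqrt(8 - 3)/8) = (260 + 2*sqrt(42))*(225 - sqrt(5)/8) = (225 - sqrt(5)/8)*(260 + 2*sqrt(42))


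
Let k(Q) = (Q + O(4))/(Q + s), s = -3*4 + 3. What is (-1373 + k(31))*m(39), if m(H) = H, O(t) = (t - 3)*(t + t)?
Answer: -1176513/22 ≈ -53478.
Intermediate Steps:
s = -9 (s = -12 + 3 = -9)
O(t) = 2*t*(-3 + t) (O(t) = (-3 + t)*(2*t) = 2*t*(-3 + t))
k(Q) = (8 + Q)/(-9 + Q) (k(Q) = (Q + 2*4*(-3 + 4))/(Q - 9) = (Q + 2*4*1)/(-9 + Q) = (Q + 8)/(-9 + Q) = (8 + Q)/(-9 + Q))
(-1373 + k(31))*m(39) = (-1373 + (8 + 31)/(-9 + 31))*39 = (-1373 + 39/22)*39 = -30167/22*39 = -1176513/22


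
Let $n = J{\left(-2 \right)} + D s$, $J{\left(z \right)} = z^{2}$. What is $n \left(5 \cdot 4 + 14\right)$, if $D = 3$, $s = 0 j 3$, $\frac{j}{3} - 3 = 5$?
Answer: $136$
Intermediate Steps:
$j = 24$ ($j = 9 + 3 \cdot 5 = 9 + 15 = 24$)
$s = 0$ ($s = 0 \cdot 24 \cdot 3 = 0 \cdot 3 = 0$)
$n = 4$ ($n = \left(-2\right)^{2} + 3 \cdot 0 = 4 + 0 = 4$)
$n \left(5 \cdot 4 + 14\right) = 4 \left(5 \cdot 4 + 14\right) = 4 \left(20 + 14\right) = 4 \cdot 34 = 136$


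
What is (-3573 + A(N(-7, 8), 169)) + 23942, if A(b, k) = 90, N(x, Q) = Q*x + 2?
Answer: 20459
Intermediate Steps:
N(x, Q) = 2 + Q*x
(-3573 + A(N(-7, 8), 169)) + 23942 = (-3573 + 90) + 23942 = -3483 + 23942 = 20459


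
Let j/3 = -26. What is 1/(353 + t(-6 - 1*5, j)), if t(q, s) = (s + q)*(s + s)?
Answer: 1/14237 ≈ 7.0240e-5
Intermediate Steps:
j = -78 (j = 3*(-26) = -78)
t(q, s) = 2*s*(q + s) (t(q, s) = (q + s)*(2*s) = 2*s*(q + s))
1/(353 + t(-6 - 1*5, j)) = 1/(353 + 2*(-78)*((-6 - 1*5) - 78)) = 1/(353 + 2*(-78)*((-6 - 5) - 78)) = 1/(353 + 2*(-78)*(-11 - 78)) = 1/(353 + 2*(-78)*(-89)) = 1/(353 + 13884) = 1/14237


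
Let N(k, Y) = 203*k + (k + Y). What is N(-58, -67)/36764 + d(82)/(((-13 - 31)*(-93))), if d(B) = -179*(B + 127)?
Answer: -16182599/1709526 ≈ -9.4661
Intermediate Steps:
d(B) = -22733 - 179*B (d(B) = -179*(127 + B) = -22733 - 179*B)
N(k, Y) = Y + 204*k (N(k, Y) = 203*k + (Y + k) = Y + 204*k)
N(-58, -67)/36764 + d(82)/(((-13 - 31)*(-93))) = (-67 + 204*(-58))/36764 + (-22733 - 179*82)/(((-13 - 31)*(-93))) = (-67 - 11832)*(1/36764) + (-22733 - 14678)/((-44*(-93))) = -11899*1/36764 - 37411/4092 = -11899/36764 - 37411*1/4092 = -11899/36764 - 3401/372 = -16182599/1709526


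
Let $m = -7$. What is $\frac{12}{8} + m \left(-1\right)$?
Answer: $\frac{17}{2} \approx 8.5$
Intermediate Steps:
$\frac{12}{8} + m \left(-1\right) = \frac{12}{8} - -7 = 12 \cdot \frac{1}{8} + 7 = \frac{3}{2} + 7 = \frac{17}{2}$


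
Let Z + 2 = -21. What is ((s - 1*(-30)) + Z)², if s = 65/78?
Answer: 2209/36 ≈ 61.361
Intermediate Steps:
Z = -23 (Z = -2 - 21 = -23)
s = ⅚ (s = 65*(1/78) = ⅚ ≈ 0.83333)
((s - 1*(-30)) + Z)² = ((⅚ - 1*(-30)) - 23)² = ((⅚ + 30) - 23)² = (185/6 - 23)² = (47/6)² = 2209/36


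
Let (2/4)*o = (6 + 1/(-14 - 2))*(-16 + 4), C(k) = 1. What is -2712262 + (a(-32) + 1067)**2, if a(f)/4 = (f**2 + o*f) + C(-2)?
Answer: 545175387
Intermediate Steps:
o = -285/2 (o = 2*((6 + 1/(-14 - 2))*(-16 + 4)) = 2*((6 + 1/(-16))*(-12)) = 2*((6 - 1/16)*(-12)) = 2*((95/16)*(-12)) = 2*(-285/4) = -285/2 ≈ -142.50)
a(f) = 4 - 570*f + 4*f**2 (a(f) = 4*((f**2 - 285*f/2) + 1) = 4*(1 + f**2 - 285*f/2) = 4 - 570*f + 4*f**2)
-2712262 + (a(-32) + 1067)**2 = -2712262 + ((4 - 570*(-32) + 4*(-32)**2) + 1067)**2 = -2712262 + ((4 + 18240 + 4*1024) + 1067)**2 = -2712262 + ((4 + 18240 + 4096) + 1067)**2 = -2712262 + (22340 + 1067)**2 = -2712262 + 23407**2 = -2712262 + 547887649 = 545175387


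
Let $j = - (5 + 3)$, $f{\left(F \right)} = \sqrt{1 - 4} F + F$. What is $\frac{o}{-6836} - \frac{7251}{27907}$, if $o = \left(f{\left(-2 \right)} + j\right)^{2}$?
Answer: $- \frac{13005913}{47693063} - \frac{10 i \sqrt{3}}{1709} \approx -0.2727 - 0.010135 i$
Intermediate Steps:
$f{\left(F \right)} = F + i F \sqrt{3}$ ($f{\left(F \right)} = \sqrt{-3} F + F = i \sqrt{3} F + F = i F \sqrt{3} + F = F + i F \sqrt{3}$)
$j = -8$ ($j = \left(-1\right) 8 = -8$)
$o = \left(-10 - 2 i \sqrt{3}\right)^{2}$ ($o = \left(- 2 \left(1 + i \sqrt{3}\right) - 8\right)^{2} = \left(\left(-2 - 2 i \sqrt{3}\right) - 8\right)^{2} = \left(-10 - 2 i \sqrt{3}\right)^{2} \approx 88.0 + 69.282 i$)
$\frac{o}{-6836} - \frac{7251}{27907} = \frac{88 + 40 i \sqrt{3}}{-6836} - \frac{7251}{27907} = \left(88 + 40 i \sqrt{3}\right) \left(- \frac{1}{6836}\right) - \frac{7251}{27907} = \left(- \frac{22}{1709} - \frac{10 i \sqrt{3}}{1709}\right) - \frac{7251}{27907} = - \frac{13005913}{47693063} - \frac{10 i \sqrt{3}}{1709}$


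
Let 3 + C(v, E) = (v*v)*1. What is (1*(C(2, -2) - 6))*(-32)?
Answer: 160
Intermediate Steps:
C(v, E) = -3 + v² (C(v, E) = -3 + (v*v)*1 = -3 + v²*1 = -3 + v²)
(1*(C(2, -2) - 6))*(-32) = (1*((-3 + 2²) - 6))*(-32) = (1*((-3 + 4) - 6))*(-32) = (1*(1 - 6))*(-32) = (1*(-5))*(-32) = -5*(-32) = 160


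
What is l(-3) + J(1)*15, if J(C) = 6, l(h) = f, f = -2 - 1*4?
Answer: 84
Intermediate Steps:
f = -6 (f = -2 - 4 = -6)
l(h) = -6
l(-3) + J(1)*15 = -6 + 6*15 = -6 + 90 = 84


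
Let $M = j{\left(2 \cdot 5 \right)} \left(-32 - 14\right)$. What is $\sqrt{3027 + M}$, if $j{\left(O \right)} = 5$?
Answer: $\sqrt{2797} \approx 52.887$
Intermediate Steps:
$M = -230$ ($M = 5 \left(-32 - 14\right) = 5 \left(-46\right) = -230$)
$\sqrt{3027 + M} = \sqrt{3027 - 230} = \sqrt{2797}$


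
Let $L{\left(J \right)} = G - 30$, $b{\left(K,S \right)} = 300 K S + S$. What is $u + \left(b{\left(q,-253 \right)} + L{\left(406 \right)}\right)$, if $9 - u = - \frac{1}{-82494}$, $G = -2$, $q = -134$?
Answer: $\frac{838990708055}{82494} \approx 1.017 \cdot 10^{7}$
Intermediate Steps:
$b{\left(K,S \right)} = S + 300 K S$ ($b{\left(K,S \right)} = 300 K S + S = S + 300 K S$)
$L{\left(J \right)} = -32$ ($L{\left(J \right)} = -2 - 30 = -32$)
$u = \frac{742445}{82494}$ ($u = 9 - - \frac{1}{-82494} = 9 - \left(-1\right) \left(- \frac{1}{82494}\right) = 9 - \frac{1}{82494} = \frac{742445}{82494} \approx 9.0$)
$u + \left(b{\left(q,-253 \right)} + L{\left(406 \right)}\right) = \frac{742445}{82494} - \left(32 + 253 \left(1 + 300 \left(-134\right)\right)\right) = \frac{742445}{82494} - \left(32 + 253 \left(1 - 40200\right)\right) = \frac{742445}{82494} - -10170315 = \frac{742445}{82494} + \left(10170347 - 32\right) = \frac{742445}{82494} + 10170315 = \frac{838990708055}{82494}$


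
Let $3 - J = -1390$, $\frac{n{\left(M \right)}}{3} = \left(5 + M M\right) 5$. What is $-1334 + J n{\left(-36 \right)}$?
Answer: $27183061$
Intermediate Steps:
$n{\left(M \right)} = 75 + 15 M^{2}$ ($n{\left(M \right)} = 3 \left(5 + M M\right) 5 = 3 \left(5 + M^{2}\right) 5 = 3 \left(25 + 5 M^{2}\right) = 75 + 15 M^{2}$)
$J = 1393$ ($J = 3 - -1390 = 3 + 1390 = 1393$)
$-1334 + J n{\left(-36 \right)} = -1334 + 1393 \left(75 + 15 \left(-36\right)^{2}\right) = -1334 + 1393 \left(75 + 15 \cdot 1296\right) = -1334 + 1393 \left(75 + 19440\right) = -1334 + 1393 \cdot 19515 = -1334 + 27184395 = 27183061$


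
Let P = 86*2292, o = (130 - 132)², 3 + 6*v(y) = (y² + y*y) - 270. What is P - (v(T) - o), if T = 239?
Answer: 1068727/6 ≈ 1.7812e+5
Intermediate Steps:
v(y) = -91/2 + y²/3 (v(y) = -½ + ((y² + y*y) - 270)/6 = -½ + ((y² + y²) - 270)/6 = -½ + (2*y² - 270)/6 = -½ + (-270 + 2*y²)/6 = -½ + (-45 + y²/3) = -91/2 + y²/3)
o = 4 (o = (-2)² = 4)
P = 197112
P - (v(T) - o) = 197112 - ((-91/2 + (⅓)*239²) - 1*4) = 197112 - ((-91/2 + (⅓)*57121) - 4) = 197112 - ((-91/2 + 57121/3) - 4) = 197112 - (113969/6 - 4) = 197112 - 1*113945/6 = 197112 - 113945/6 = 1068727/6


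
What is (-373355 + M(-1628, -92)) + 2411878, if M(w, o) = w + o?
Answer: 2036803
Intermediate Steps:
M(w, o) = o + w
(-373355 + M(-1628, -92)) + 2411878 = (-373355 + (-92 - 1628)) + 2411878 = (-373355 - 1720) + 2411878 = -375075 + 2411878 = 2036803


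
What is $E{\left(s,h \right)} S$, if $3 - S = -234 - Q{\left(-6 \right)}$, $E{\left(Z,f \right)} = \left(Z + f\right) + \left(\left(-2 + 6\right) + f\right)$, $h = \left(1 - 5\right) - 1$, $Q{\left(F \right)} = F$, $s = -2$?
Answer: $-1848$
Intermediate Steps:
$h = -5$ ($h = -4 - 1 = -5$)
$E{\left(Z,f \right)} = 4 + Z + 2 f$ ($E{\left(Z,f \right)} = \left(Z + f\right) + \left(4 + f\right) = 4 + Z + 2 f$)
$S = 231$ ($S = 3 - \left(-234 - -6\right) = 3 - \left(-234 + 6\right) = 3 - -228 = 3 + 228 = 231$)
$E{\left(s,h \right)} S = \left(4 - 2 + 2 \left(-5\right)\right) 231 = \left(4 - 2 - 10\right) 231 = \left(-8\right) 231 = -1848$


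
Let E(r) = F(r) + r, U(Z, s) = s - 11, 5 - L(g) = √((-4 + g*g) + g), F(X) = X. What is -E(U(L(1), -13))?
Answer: 48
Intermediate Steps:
L(g) = 5 - √(-4 + g + g²) (L(g) = 5 - √((-4 + g*g) + g) = 5 - √((-4 + g²) + g) = 5 - √(-4 + g + g²))
U(Z, s) = -11 + s
E(r) = 2*r (E(r) = r + r = 2*r)
-E(U(L(1), -13)) = -2*(-11 - 13) = -2*(-24) = -1*(-48) = 48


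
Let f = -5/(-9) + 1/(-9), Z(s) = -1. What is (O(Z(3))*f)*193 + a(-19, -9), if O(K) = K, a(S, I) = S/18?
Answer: -521/6 ≈ -86.833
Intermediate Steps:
f = 4/9 (f = -5*(-⅑) + 1*(-⅑) = 5/9 - ⅑ = 4/9 ≈ 0.44444)
a(S, I) = S/18 (a(S, I) = S*(1/18) = S/18)
(O(Z(3))*f)*193 + a(-19, -9) = -1*4/9*193 + (1/18)*(-19) = -4/9*193 - 19/18 = -772/9 - 19/18 = -521/6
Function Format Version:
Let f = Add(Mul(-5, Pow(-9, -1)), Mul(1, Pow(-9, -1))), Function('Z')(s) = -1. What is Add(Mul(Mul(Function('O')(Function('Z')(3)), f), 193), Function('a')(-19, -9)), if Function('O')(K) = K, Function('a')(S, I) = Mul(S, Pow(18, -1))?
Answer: Rational(-521, 6) ≈ -86.833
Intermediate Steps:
f = Rational(4, 9) (f = Add(Mul(-5, Rational(-1, 9)), Mul(1, Rational(-1, 9))) = Add(Rational(5, 9), Rational(-1, 9)) = Rational(4, 9) ≈ 0.44444)
Function('a')(S, I) = Mul(Rational(1, 18), S) (Function('a')(S, I) = Mul(S, Rational(1, 18)) = Mul(Rational(1, 18), S))
Add(Mul(Mul(Function('O')(Function('Z')(3)), f), 193), Function('a')(-19, -9)) = Add(Mul(Mul(-1, Rational(4, 9)), 193), Mul(Rational(1, 18), -19)) = Add(Mul(Rational(-4, 9), 193), Rational(-19, 18)) = Add(Rational(-772, 9), Rational(-19, 18)) = Rational(-521, 6)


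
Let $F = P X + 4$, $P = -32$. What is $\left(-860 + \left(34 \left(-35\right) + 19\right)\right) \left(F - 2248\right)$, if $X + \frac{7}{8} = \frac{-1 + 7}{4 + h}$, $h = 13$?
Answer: $\frac{76901784}{17} \approx 4.5236 \cdot 10^{6}$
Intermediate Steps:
$X = - \frac{71}{136}$ ($X = - \frac{7}{8} + \frac{-1 + 7}{4 + 13} = - \frac{7}{8} + \frac{6}{17} = - \frac{71}{136} \approx -0.52206$)
$F = \frac{352}{17}$ ($F = \left(-32\right) \left(- \frac{71}{136}\right) + 4 = \frac{284}{17} + 4 = \frac{352}{17} \approx 20.706$)
$\left(-860 + \left(34 \left(-35\right) + 19\right)\right) \left(F - 2248\right) = \left(-860 + \left(34 \left(-35\right) + 19\right)\right) \left(\frac{352}{17} - 2248\right) = \left(-860 + \left(-1190 + 19\right)\right) \left(- \frac{37864}{17}\right) = \left(-860 - 1171\right) \left(- \frac{37864}{17}\right) = \left(-2031\right) \left(- \frac{37864}{17}\right) = \frac{76901784}{17}$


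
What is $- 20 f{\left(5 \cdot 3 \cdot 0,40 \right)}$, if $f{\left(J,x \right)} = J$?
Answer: $0$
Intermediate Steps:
$- 20 f{\left(5 \cdot 3 \cdot 0,40 \right)} = - 20 \cdot 5 \cdot 3 \cdot 0 = - 20 \cdot 15 \cdot 0 = \left(-20\right) 0 = 0$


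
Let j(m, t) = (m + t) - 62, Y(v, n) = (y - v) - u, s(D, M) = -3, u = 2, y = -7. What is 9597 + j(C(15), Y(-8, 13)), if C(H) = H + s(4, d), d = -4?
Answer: 9546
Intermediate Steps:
Y(v, n) = -9 - v (Y(v, n) = (-7 - v) - 1*2 = (-7 - v) - 2 = -9 - v)
C(H) = -3 + H (C(H) = H - 3 = -3 + H)
j(m, t) = -62 + m + t
9597 + j(C(15), Y(-8, 13)) = 9597 + (-62 + (-3 + 15) + (-9 - 1*(-8))) = 9597 + (-62 + 12 + (-9 + 8)) = 9597 + (-62 + 12 - 1) = 9597 - 51 = 9546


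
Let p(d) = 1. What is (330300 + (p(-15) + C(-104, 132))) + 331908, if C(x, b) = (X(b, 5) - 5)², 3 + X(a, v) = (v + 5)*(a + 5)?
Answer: 2517253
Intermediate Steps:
X(a, v) = -3 + (5 + a)*(5 + v) (X(a, v) = -3 + (v + 5)*(a + 5) = -3 + (5 + v)*(5 + a) = -3 + (5 + a)*(5 + v))
C(x, b) = (42 + 10*b)² (C(x, b) = ((22 + 5*b + 5*5 + b*5) - 5)² = ((22 + 5*b + 25 + 5*b) - 5)² = ((47 + 10*b) - 5)² = (42 + 10*b)²)
(330300 + (p(-15) + C(-104, 132))) + 331908 = (330300 + (1 + 4*(21 + 5*132)²)) + 331908 = (330300 + (1 + 4*(21 + 660)²)) + 331908 = (330300 + (1 + 4*681²)) + 331908 = (330300 + (1 + 4*463761)) + 331908 = (330300 + (1 + 1855044)) + 331908 = (330300 + 1855045) + 331908 = 2185345 + 331908 = 2517253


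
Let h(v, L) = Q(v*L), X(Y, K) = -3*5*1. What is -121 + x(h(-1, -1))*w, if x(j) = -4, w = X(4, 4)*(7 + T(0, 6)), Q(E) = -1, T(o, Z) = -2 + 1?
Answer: 239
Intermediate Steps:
T(o, Z) = -1
X(Y, K) = -15 (X(Y, K) = -15*1 = -15)
h(v, L) = -1
w = -90 (w = -15*(7 - 1) = -15*6 = -90)
-121 + x(h(-1, -1))*w = -121 - 4*(-90) = -121 + 360 = 239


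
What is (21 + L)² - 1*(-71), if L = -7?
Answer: 267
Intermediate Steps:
(21 + L)² - 1*(-71) = (21 - 7)² - 1*(-71) = 14² + 71 = 196 + 71 = 267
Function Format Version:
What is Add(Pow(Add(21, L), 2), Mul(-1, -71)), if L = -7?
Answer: 267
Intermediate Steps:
Add(Pow(Add(21, L), 2), Mul(-1, -71)) = Add(Pow(Add(21, -7), 2), Mul(-1, -71)) = Add(Pow(14, 2), 71) = Add(196, 71) = 267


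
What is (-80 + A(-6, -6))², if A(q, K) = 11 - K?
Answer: 3969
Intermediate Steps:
(-80 + A(-6, -6))² = (-80 + (11 - 1*(-6)))² = (-80 + (11 + 6))² = (-80 + 17)² = (-63)² = 3969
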